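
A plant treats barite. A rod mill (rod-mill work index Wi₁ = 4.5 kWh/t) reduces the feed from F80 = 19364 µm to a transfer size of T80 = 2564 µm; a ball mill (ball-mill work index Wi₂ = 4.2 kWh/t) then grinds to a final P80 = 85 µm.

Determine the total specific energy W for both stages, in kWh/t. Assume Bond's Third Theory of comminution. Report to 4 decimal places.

W = 10·Wi·[P80^(−½) − F80^(−½)]
Stage 1 (19364→2564 µm, Wi₁=4.5): W₁ = 10·4.5·(0.019749 − 0.007186) = 0.5653 kWh/t
Stage 2 (2564→85 µm, Wi₂=4.2): W₂ = 10·4.2·(0.108465 − 0.019749) = 3.7261 kWh/t
W = W₁ + W₂ = 0.5653 + 3.7261 = 4.2914 kWh/t

W = 4.2914 kWh/t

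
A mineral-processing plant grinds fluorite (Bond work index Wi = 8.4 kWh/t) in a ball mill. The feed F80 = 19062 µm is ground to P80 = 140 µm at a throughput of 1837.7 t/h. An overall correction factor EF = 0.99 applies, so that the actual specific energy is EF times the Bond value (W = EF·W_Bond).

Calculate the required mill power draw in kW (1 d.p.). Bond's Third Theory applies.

W = 10 Wi (P80^-0.5 − F80^-0.5)
W = 10·8.4·(1/√140 − 1/√19062) = 10·8.4·(0.077272) = 6.4909 kWh/t
W_actual = 0.99 × 6.4909 = 6.4260 kWh/t
Power = W × throughput = 6.4260 kWh/t × 1837.7 t/h = 11809.0 kW

P = 11809.0 kW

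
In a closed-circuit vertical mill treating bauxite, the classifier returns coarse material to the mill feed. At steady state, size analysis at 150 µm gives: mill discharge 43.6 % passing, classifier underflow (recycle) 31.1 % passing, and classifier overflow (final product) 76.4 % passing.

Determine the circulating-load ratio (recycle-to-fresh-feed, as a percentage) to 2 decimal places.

Balance %-passing 150 µm (r = R/F):
(1+r)·d = r·u + o ⇒ r = (o−d)/(d−u)
r = (76.4 − 43.6)/(43.6 − 31.1) = 32.8/12.5 = 2.6240
CL = 100·r = 262.40 %

CL = 262.40 %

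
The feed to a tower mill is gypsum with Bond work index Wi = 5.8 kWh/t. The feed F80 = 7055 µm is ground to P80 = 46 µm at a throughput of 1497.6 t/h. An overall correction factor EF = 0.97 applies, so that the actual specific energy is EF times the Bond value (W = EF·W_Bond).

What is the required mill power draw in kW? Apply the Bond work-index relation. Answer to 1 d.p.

P = 11419.6 kW

W = 10 Wi (P80^-0.5 − F80^-0.5)
W = 10·5.8·(1/√46 − 1/√7055) = 10·5.8·(0.135536) = 7.8611 kWh/t
With EF = 0.97: W = 7.8611·0.97 = 7.6253 kWh/t
Power = W × throughput = 7.6253 kWh/t × 1497.6 t/h = 11419.6 kW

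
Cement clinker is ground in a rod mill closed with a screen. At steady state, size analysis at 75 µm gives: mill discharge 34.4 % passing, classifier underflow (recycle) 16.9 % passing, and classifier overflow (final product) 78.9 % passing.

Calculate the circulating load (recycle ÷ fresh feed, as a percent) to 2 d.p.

Two-product formula at 75 µm:
d + r·d = r·u + o → r(d−u) = o−d
r = (78.9 − 34.4)/(34.4 − 16.9) = 44.5/17.5 = 2.5429
CL = 100·r = 254.29 %

CL = 254.29 %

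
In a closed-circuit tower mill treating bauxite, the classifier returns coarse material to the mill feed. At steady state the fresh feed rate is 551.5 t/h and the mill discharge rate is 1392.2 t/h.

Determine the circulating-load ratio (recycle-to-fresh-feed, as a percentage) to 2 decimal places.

CL = 152.44 %

M = F + R at steady state, so:
R = M − F = 1392.2 − 551.5 = 840.7 t/h
CL = 100·R/F = 100·840.7/551.5 = 152.44 %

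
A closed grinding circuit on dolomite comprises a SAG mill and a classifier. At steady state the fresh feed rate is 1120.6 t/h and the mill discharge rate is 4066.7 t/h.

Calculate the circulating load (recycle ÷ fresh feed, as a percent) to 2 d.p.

Steady state: M = F + R.
R = M − F = 4066.7 − 1120.6 = 2946.1 t/h
CL = 100·R/F = 100·2946.1/1120.6 = 262.90 %

CL = 262.90 %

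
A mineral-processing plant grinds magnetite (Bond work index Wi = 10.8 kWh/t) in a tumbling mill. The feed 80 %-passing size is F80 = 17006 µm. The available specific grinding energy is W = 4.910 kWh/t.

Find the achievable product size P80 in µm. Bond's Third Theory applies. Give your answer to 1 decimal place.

Bond:  W = 10 Wi (1/√P − 1/√F)
P80^(−½) = W/(10 Wi) + F80^(−½)
  = 4.9100/(10·10.8) + 1/√17006 = 0.045463 + 0.007668 = 0.053131
P80 = (1/0.053131)² = 18.8213² = 354.24 µm

P80 = 354.2 µm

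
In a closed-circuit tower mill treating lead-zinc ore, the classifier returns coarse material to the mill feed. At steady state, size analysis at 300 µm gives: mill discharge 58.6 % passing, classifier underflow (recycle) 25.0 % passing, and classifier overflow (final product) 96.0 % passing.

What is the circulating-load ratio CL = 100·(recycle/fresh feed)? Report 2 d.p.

CL = 111.31 %

Classifier node, passing 300 µm:
r = (o − d)/(d − u)
r = (96.0 − 58.6)/(58.6 − 25.0) = 37.4/33.6 = 1.1131
CL = 100·r = 111.31 %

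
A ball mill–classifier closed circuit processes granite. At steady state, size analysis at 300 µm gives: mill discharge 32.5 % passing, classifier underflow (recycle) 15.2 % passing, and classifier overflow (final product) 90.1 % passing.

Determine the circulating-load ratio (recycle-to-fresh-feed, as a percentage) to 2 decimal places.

CL = 332.95 %

Mass balance on the −300 µm fraction:
d + r·d = r·u + o → r(d−u) = o−d
r = (90.1 − 32.5)/(32.5 − 15.2) = 57.6/17.3 = 3.3295
CL = 100·r = 332.95 %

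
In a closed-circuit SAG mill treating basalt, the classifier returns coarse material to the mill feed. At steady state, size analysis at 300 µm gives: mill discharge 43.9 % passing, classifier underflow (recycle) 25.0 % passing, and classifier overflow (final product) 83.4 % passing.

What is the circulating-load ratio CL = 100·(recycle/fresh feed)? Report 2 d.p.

Classifier node, passing 300 µm:
(1+r)d = ru + o → r = (o−d)/(d−u)
r = (83.4 − 43.9)/(43.9 − 25.0) = 39.5/18.9 = 2.0899
CL = 100·r = 208.99 %

CL = 208.99 %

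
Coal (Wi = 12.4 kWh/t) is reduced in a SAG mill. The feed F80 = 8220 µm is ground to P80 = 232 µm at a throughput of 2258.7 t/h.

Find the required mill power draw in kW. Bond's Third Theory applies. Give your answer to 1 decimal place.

W = 10·Wi·(P80^(-½) − F80^(-½))
W = 10·12.4·(1/√232 − 1/√8220) = 10·12.4·(0.054624) = 6.7733 kWh/t
P = W·T = 6.7733·2258.7 = 15298.9 kW

P = 15298.9 kW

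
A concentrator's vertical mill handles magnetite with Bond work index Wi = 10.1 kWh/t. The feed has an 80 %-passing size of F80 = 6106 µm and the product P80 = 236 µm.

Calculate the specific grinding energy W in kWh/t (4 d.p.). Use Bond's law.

W = 5.2820 kWh/t

Bond:  W = 10 Wi (1/√P − 1/√F)
1/√236 = 0.065094;  1/√6106 = 0.012797
W = 10·10.1·(0.065094 − 0.012797) = 5.2820 kWh/t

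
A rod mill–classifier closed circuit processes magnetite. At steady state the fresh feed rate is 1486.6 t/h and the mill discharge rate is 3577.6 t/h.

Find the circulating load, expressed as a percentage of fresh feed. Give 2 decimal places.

CL = 140.66 %

Steady state: M = F + R.
R = M − F = 3577.6 − 1486.6 = 2091.0 t/h
CL = 100·R/F = 100·2091.0/1486.6 = 140.66 %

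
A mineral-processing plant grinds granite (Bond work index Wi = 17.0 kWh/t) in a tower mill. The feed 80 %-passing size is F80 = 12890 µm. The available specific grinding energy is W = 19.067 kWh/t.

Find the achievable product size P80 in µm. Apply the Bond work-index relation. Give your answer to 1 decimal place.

P80 = 68.3 µm

W = 10·Wi·[P80^(−½) − F80^(−½)]
1/√P80 = 1/√F80 + W/(10·Wi)
  = 19.0670/(10·17.0) + 1/√12890 = 0.112159 + 0.008808 = 0.120967
P80 = (1/0.120967)² = 8.2667² = 68.34 µm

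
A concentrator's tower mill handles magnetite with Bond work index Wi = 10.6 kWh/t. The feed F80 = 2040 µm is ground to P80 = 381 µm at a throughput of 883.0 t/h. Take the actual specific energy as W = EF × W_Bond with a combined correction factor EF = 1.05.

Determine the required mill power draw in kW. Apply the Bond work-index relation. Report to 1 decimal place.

W = 10·Wi·(P80^(-½) − F80^(-½))
W = 10·10.6·(1/√381 − 1/√2040) = 10·10.6·(0.029091) = 3.0837 kWh/t
W_actual = 1.05 × 3.0837 = 3.2378 kWh/t
P_mill = W·ṁ = 3.2378·883.0 = 2859.0 kW

P = 2859.0 kW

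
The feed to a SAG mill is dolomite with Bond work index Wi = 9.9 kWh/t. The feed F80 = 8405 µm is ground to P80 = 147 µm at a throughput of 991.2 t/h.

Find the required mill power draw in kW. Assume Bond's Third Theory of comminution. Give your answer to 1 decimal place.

P = 7023.2 kW

W = 10 Wi (P80^-0.5 − F80^-0.5)
W = 10·9.9·(1/√147 − 1/√8405) = 10·9.9·(0.071571) = 7.0855 kWh/t
Power = W × throughput = 7.0855 kWh/t × 991.2 t/h = 7023.2 kW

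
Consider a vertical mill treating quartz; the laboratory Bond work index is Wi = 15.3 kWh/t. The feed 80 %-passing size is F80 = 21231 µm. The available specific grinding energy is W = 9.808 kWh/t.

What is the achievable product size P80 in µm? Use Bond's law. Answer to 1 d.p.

P80 = 198.6 µm

Bond:  W = 10 Wi (1/√P − 1/√F)
P80^(−½) = W/(10 Wi) + F80^(−½)
  = 9.8080/(10·15.3) + 1/√21231 = 0.064105 + 0.006863 = 0.070968
P80 = (1/0.070968)² = 14.0909² = 198.55 µm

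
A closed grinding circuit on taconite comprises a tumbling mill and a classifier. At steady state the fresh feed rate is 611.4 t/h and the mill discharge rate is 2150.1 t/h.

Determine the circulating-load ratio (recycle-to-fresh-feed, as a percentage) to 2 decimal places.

Steady state: M = F + R.
R = M − F = 2150.1 − 611.4 = 1538.7 t/h
CL = 100·R/F = 100·1538.7/611.4 = 251.67 %

CL = 251.67 %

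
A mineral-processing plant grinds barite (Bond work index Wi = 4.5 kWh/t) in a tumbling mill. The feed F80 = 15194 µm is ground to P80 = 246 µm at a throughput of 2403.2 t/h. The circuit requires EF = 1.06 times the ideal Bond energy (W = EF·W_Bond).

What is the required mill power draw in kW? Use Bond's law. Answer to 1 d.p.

W = 10·Wi·(P80^(-½) − F80^(-½))
W = 10·4.5·(1/√246 − 1/√15194) = 10·4.5·(0.055645) = 2.5040 kWh/t
W_actual = 1.06 × 2.5040 = 2.6543 kWh/t
P_mill = W·ṁ = 2.6543·2403.2 = 6378.7 kW

P = 6378.7 kW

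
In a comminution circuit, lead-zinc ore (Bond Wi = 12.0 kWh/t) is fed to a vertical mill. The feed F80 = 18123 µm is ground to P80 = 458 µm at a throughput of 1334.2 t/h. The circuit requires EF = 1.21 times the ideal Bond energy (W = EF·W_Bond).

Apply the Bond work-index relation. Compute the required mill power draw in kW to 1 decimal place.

P = 7613.2 kW

W = 10 Wi (1/√P80 − 1/√F80)  [Bond]
W = 10·12.0·(1/√458 − 1/√18123) = 10·12.0·(0.039299) = 4.7158 kWh/t
With EF = 1.21: W = 4.7158·1.21 = 5.7062 kWh/t
P_mill = W·ṁ = 5.7062·1334.2 = 7613.2 kW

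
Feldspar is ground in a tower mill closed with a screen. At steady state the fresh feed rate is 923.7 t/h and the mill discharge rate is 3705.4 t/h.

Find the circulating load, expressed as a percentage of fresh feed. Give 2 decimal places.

M = F + R at steady state, so:
R = M − F = 3705.4 − 923.7 = 2781.7 t/h
CL = 100·R/F = 100·2781.7/923.7 = 301.15 %

CL = 301.15 %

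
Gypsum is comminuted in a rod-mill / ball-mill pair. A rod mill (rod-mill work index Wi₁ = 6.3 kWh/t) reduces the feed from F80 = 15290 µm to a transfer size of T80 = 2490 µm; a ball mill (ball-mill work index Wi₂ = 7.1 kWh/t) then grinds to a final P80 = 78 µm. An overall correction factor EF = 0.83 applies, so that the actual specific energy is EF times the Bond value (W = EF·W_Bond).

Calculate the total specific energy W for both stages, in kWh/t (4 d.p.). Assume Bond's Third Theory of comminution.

W_Bond = 10·Wi·(1/√P₈₀ − 1/√F₈₀)
Stage 1 (15290→2490 µm, Wi₁=6.3): W₁ = 10·6.3·(0.020040 − 0.008087) = 0.7530 kWh/t
Stage 2 (2490→78 µm, Wi₂=7.1): W₂ = 10·7.1·(0.113228 − 0.020040) = 6.6163 kWh/t
W = W₁ + W₂ = 0.7530 + 6.6163 = 7.3694 kWh/t
Apply correction: 7.3694 × 0.83 = 6.1166 kWh/t

W = 6.1166 kWh/t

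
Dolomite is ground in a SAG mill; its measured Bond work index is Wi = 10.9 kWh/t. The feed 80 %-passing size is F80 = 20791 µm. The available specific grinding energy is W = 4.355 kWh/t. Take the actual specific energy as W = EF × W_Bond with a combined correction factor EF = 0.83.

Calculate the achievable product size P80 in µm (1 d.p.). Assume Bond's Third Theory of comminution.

P80 = 329.7 µm

W_Bond = 10·Wi·(1/√P₈₀ − 1/√F₈₀)
W_Bond = W / EF = 4.355 / 0.83 = 5.2470 kWh/t
⇒ 1/√P80 = W_Bond/(10·Wi) + 1/√F80
  = 5.2470/(10·10.9) + 1/√20791 = 0.048138 + 0.006935 = 0.055073
P80 = (1/0.055073)² = 18.1578² = 329.71 µm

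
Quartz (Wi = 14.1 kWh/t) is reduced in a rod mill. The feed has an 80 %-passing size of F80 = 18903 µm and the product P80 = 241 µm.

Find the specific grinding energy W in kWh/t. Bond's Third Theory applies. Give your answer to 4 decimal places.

W = 8.0571 kWh/t

W = 10·Wi·(P80^(-½) − F80^(-½))
1/√241 = 0.064416;  1/√18903 = 0.007273
W = 10·14.1·(0.064416 − 0.007273) = 8.0571 kWh/t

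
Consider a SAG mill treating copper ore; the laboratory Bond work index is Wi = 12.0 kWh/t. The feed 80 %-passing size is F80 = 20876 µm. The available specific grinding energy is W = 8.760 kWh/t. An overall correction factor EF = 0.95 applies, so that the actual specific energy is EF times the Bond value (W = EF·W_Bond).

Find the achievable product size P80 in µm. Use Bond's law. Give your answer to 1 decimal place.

W = 10 Wi (1/√P80 − 1/√F80)  [Bond]
W_Bond = W / EF = 8.760 / 0.95 = 9.2211 kWh/t
1/√P80 = 1/√F80 + W_Bond/(10·Wi)
  = 9.2211/(10·12.0) + 1/√20876 = 0.076842 + 0.006921 = 0.083763
P80 = (1/0.083763)² = 11.9384² = 142.53 µm

P80 = 142.5 µm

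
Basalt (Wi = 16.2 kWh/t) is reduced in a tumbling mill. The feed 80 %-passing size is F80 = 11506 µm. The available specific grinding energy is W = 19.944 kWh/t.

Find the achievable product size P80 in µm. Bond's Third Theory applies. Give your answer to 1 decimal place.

Bond: W = 10·Wi·(1/√P80 − 1/√F80)
P80^-0.5 = F80^-0.5 + W/(10 Wi)
  = 19.9440/(10·16.2) + 1/√11506 = 0.123111 + 0.009323 = 0.132434
P80 = (1/0.132434)² = 7.5509² = 57.02 µm

P80 = 57.0 µm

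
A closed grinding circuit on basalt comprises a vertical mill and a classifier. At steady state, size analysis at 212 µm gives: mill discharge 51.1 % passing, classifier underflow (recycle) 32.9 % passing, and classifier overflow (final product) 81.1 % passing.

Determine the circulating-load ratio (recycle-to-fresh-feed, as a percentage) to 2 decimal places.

Let r = R/F. Size balance at 212 µm:
(1+r)·d = r·u + o ⇒ r = (o−d)/(d−u)
r = (81.1 − 51.1)/(51.1 − 32.9) = 30.0/18.2 = 1.6484
CL = 100·r = 164.84 %

CL = 164.84 %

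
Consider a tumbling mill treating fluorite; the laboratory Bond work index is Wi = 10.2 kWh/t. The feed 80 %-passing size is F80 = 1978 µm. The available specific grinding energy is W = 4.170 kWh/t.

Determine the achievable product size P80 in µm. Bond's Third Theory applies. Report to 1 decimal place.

W = 10·Wi·(P80^(-½) − F80^(-½))
⇒ 1/√P80 = W/(10 Wi) + 1/√F80
  = 4.1700/(10·10.2) + 1/√1978 = 0.040882 + 0.022485 = 0.063367
P80 = (1/0.063367)² = 15.7811² = 249.04 µm

P80 = 249.0 µm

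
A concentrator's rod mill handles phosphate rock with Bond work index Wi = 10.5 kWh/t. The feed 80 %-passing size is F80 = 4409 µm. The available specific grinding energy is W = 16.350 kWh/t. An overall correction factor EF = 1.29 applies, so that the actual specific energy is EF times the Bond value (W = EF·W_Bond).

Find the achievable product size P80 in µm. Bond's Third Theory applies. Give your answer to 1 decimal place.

P80 = 54.2 µm

W_Bond = 10·Wi·(1/√P₈₀ − 1/√F₈₀)
W_Bond = W / EF = 16.350 / 1.29 = 12.6744 kWh/t
P80^(−½) = W_Bond/(10 Wi) + F80^(−½)
  = 12.6744/(10·10.5) + 1/√4409 = 0.120709 + 0.015060 = 0.135769
P80 = (1/0.135769)² = 7.3655² = 54.25 µm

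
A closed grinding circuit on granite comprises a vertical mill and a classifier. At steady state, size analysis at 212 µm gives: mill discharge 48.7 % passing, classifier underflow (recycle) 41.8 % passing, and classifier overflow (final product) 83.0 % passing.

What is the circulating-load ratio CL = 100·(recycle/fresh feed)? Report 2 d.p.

CL = 497.10 %

Let r = R/F. Size balance at 212 µm:
Fd + Rd = Ru + Fo ⇒ R/F = (o−d)/(d−u)
r = (83.0 − 48.7)/(48.7 − 41.8) = 34.3/6.9 = 4.9710
CL = 100·r = 497.10 %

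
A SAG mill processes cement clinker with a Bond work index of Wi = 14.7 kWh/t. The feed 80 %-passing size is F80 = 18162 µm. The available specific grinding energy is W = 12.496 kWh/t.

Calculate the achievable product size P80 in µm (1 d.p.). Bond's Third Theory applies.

W = 10·Wi·[P80^(−½) − F80^(−½)]
P80^(−½) = W/(10 Wi) + F80^(−½)
  = 12.4960/(10·14.7) + 1/√18162 = 0.085007 + 0.007420 = 0.092427
P80 = (1/0.092427)² = 10.8193² = 117.06 µm

P80 = 117.1 µm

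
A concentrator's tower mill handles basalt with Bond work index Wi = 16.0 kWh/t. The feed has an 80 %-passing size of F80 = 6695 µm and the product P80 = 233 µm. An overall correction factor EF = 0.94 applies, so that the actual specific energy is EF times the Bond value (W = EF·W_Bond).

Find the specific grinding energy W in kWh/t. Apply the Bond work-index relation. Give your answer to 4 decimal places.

W = 8.0149 kWh/t

W = 10 Wi / √P80 − 10 Wi / √F80
1/√233 = 0.065512;  1/√6695 = 0.012222
W = 10·16.0·(0.065512 − 0.012222) = 8.5265 kWh/t
With EF = 0.94: W = 8.5265·0.94 = 8.0149 kWh/t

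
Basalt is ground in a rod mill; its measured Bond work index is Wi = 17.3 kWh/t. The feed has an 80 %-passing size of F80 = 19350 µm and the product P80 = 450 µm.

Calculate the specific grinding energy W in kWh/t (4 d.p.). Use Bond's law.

W = 6.9116 kWh/t

Bond:  W = 10 Wi (1/√P − 1/√F)
1/√450 = 0.047140;  1/√19350 = 0.007189
W = 10·17.3·(0.047140 − 0.007189) = 6.9116 kWh/t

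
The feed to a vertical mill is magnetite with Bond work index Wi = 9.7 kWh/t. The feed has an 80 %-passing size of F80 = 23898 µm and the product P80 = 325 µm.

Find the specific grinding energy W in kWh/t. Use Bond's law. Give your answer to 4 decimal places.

W = 4.7531 kWh/t

W = 10 Wi / √P80 − 10 Wi / √F80
1/√325 = 0.055470;  1/√23898 = 0.006469
W = 10·9.7·(0.055470 − 0.006469) = 4.7531 kWh/t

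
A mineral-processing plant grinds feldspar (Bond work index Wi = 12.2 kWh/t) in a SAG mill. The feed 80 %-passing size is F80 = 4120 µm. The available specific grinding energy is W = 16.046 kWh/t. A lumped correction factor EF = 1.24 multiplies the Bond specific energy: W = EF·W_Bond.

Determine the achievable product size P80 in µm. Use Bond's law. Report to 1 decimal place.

P80 = 67.6 µm

W = 10 Wi (P80^-0.5 − F80^-0.5)
W_Bond = W / EF = 16.046 / 1.24 = 12.9403 kWh/t
1/√P80 = 1/√F80 + W_Bond/(10·Wi)
  = 12.9403/(10·12.2) + 1/√4120 = 0.106068 + 0.015579 = 0.121648
P80 = (1/0.121648)² = 8.2205² = 67.58 µm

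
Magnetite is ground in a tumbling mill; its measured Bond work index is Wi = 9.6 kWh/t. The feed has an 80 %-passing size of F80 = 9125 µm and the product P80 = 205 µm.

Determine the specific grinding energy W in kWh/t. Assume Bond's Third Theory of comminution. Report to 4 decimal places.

W = 5.7000 kWh/t

W = 10 Wi / √P80 − 10 Wi / √F80
1/√205 = 0.069843;  1/√9125 = 0.010468
W = 10·9.6·(0.069843 − 0.010468) = 5.7000 kWh/t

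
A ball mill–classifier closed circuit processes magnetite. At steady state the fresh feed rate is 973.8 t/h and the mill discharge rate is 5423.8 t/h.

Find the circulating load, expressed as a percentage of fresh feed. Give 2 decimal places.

CL = 456.97 %

Discharge = new feed + return, hence
R = M − F = 5423.8 − 973.8 = 4450.0 t/h
CL = 100·R/F = 100·4450.0/973.8 = 456.97 %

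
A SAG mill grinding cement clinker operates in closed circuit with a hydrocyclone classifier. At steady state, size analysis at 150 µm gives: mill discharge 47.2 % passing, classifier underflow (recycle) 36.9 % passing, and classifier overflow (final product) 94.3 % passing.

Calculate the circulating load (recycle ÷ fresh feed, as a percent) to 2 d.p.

Two-product formula at 150 µm:
Fd + Rd = Ru + Fo ⇒ R/F = (o−d)/(d−u)
r = (94.3 − 47.2)/(47.2 − 36.9) = 47.1/10.3 = 4.5728
CL = 100·r = 457.28 %

CL = 457.28 %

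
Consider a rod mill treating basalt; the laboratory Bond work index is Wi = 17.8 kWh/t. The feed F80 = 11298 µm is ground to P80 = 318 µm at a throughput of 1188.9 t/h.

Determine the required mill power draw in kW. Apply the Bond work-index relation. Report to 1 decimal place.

W = 10·Wi·(P80^(-½) − F80^(-½))
W = 10·17.8·(1/√318 − 1/√11298) = 10·17.8·(0.046669) = 8.3071 kWh/t
P = W·T = 8.3071·1188.9 = 9876.3 kW

P = 9876.3 kW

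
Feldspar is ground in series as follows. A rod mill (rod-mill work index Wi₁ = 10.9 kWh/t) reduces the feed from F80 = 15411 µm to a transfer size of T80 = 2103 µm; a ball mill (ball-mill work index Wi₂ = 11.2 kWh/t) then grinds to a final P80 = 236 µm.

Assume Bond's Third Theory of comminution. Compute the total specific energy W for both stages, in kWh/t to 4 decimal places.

W_Bond = 10·Wi·(1/√P₈₀ − 1/√F₈₀)
Stage 1 (15411→2103 µm, Wi₁=10.9): W₁ = 10·10.9·(0.021806 − 0.008055) = 1.4988 kWh/t
Stage 2 (2103→236 µm, Wi₂=11.2): W₂ = 10·11.2·(0.065094 − 0.021806) = 4.8483 kWh/t
W = W₁ + W₂ = 1.4988 + 4.8483 = 6.3471 kWh/t

W = 6.3471 kWh/t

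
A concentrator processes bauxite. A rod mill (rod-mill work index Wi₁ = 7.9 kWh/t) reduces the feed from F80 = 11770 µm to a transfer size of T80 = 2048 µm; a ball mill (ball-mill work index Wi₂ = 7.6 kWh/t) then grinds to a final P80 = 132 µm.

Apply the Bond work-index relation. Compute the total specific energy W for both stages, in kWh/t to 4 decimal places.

W = 5.9531 kWh/t

W = 10 Wi (1/√P80 − 1/√F80)  [Bond]
Stage 1 (11770→2048 µm, Wi₁=7.9): W₁ = 10·7.9·(0.022097 − 0.009217) = 1.0175 kWh/t
Stage 2 (2048→132 µm, Wi₂=7.6): W₂ = 10·7.6·(0.087039 − 0.022097) = 4.9356 kWh/t
W = W₁ + W₂ = 1.0175 + 4.9356 = 5.9531 kWh/t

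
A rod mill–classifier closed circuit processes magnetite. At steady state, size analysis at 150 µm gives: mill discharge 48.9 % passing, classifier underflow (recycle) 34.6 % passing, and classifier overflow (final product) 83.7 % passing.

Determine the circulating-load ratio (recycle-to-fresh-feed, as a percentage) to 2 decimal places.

CL = 243.36 %

Mass balance on the −150 µm fraction:
(1+r)·d = r·u + o ⇒ r = (o−d)/(d−u)
r = (83.7 − 48.9)/(48.9 − 34.6) = 34.8/14.3 = 2.4336
CL = 100·r = 243.36 %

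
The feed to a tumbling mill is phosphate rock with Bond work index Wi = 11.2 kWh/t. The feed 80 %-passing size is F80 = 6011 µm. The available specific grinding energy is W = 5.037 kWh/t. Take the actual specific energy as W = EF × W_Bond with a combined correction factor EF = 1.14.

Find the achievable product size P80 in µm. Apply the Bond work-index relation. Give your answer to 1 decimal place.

W = 10 Wi (P80^-0.5 − F80^-0.5)
W_Bond = W / EF = 5.037 / 1.14 = 4.4184 kWh/t
1/√P80 = 1/√F80 + W_Bond/(10·Wi)
  = 4.4184/(10·11.2) + 1/√6011 = 0.039450 + 0.012898 = 0.052348
P80 = (1/0.052348)² = 19.1028² = 364.92 µm

P80 = 364.9 µm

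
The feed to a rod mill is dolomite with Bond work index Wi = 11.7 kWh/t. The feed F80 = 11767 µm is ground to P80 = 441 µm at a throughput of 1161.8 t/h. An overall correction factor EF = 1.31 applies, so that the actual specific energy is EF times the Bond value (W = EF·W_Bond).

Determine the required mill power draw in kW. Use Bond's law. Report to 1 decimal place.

P = 6837.9 kW

W = 10 Wi / √P80 − 10 Wi / √F80
W = 10·11.7·(1/√441 − 1/√11767) = 10·11.7·(0.038400) = 4.4928 kWh/t
With EF = 1.31: W = 4.4928·1.31 = 5.8856 kWh/t
Power = W × throughput = 5.8856 kWh/t × 1161.8 t/h = 6837.9 kW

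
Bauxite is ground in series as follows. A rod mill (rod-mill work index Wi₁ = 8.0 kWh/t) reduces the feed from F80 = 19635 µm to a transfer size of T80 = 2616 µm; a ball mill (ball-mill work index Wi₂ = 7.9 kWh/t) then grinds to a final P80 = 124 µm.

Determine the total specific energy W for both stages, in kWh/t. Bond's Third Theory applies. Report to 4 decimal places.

W = 10 Wi (1/√P80 − 1/√F80)  [Bond]
Stage 1 (19635→2616 µm, Wi₁=8.0): W₁ = 10·8.0·(0.019552 − 0.007136) = 0.9932 kWh/t
Stage 2 (2616→124 µm, Wi₂=7.9): W₂ = 10·7.9·(0.089803 − 0.019552) = 5.5498 kWh/t
W = W₁ + W₂ = 0.9932 + 5.5498 = 6.5430 kWh/t

W = 6.5430 kWh/t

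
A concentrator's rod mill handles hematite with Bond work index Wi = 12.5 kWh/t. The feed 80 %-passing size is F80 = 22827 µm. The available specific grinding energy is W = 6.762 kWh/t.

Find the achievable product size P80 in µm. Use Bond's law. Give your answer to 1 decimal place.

W = 10·Wi·(P80^(-½) − F80^(-½))
P80^-0.5 = F80^-0.5 + W/(10 Wi)
  = 6.7620/(10·12.5) + 1/√22827 = 0.054096 + 0.006619 = 0.060715
P80 = (1/0.060715)² = 16.4705² = 271.28 µm

P80 = 271.3 µm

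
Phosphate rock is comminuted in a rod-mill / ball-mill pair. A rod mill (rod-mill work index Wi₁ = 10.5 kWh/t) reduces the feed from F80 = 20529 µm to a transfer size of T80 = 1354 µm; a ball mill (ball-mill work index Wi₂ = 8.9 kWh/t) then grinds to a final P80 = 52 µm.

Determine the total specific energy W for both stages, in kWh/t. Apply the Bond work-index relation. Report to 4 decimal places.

W = 12.0441 kWh/t

W = 10·Wi·(P80^(-½) − F80^(-½))
Stage 1 (20529→1354 µm, Wi₁=10.5): W₁ = 10·10.5·(0.027176 − 0.006979) = 2.1207 kWh/t
Stage 2 (1354→52 µm, Wi₂=8.9): W₂ = 10·8.9·(0.138675 − 0.027176) = 9.9234 kWh/t
W = W₁ + W₂ = 2.1207 + 9.9234 = 12.0441 kWh/t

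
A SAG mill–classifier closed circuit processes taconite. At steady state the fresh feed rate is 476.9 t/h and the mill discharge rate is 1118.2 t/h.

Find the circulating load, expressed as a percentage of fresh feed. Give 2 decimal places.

Steady state: M = F + R.
R = M − F = 1118.2 − 476.9 = 641.3 t/h
CL = 100·R/F = 100·641.3/476.9 = 134.47 %

CL = 134.47 %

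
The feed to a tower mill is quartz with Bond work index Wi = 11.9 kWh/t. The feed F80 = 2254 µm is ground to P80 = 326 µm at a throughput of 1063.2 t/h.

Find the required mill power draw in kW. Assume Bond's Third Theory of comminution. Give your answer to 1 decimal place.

P = 4342.4 kW

Bond:  W = 10 Wi (1/√P − 1/√F)
W = 10·11.9·(1/√326 − 1/√2254) = 10·11.9·(0.034322) = 4.0843 kWh/t
P = W·T = 4.0843·1063.2 = 4342.4 kW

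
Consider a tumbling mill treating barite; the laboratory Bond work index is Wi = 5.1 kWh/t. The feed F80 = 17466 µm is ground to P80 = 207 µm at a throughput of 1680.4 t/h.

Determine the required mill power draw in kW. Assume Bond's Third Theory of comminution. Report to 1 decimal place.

P = 5308.1 kW

W = 10 Wi (P80^-0.5 − F80^-0.5)
W = 10·5.1·(1/√207 − 1/√17466) = 10·5.1·(0.061938) = 3.1588 kWh/t
P_mill = W·ṁ = 3.1588·1680.4 = 5308.1 kW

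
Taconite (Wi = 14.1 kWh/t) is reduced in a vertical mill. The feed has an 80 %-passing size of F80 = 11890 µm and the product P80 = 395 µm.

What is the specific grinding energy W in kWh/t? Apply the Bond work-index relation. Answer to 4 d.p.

W = 5.8014 kWh/t

W = 10·Wi·(P80^(-½) − F80^(-½))
1/√395 = 0.050315;  1/√11890 = 0.009171
W = 10·14.1·(0.050315 − 0.009171) = 5.8014 kWh/t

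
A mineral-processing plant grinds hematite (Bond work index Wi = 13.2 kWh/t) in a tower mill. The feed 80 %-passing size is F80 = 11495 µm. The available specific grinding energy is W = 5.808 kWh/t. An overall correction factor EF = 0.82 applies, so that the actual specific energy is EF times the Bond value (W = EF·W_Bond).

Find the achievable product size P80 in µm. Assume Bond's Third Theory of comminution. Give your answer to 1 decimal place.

P80 = 252.1 µm

W = 10 Wi (P80^-0.5 − F80^-0.5)
W_Bond = W / EF = 5.808 / 0.82 = 7.0829 kWh/t
1/√P80 = 1/√F80 + W_Bond/(10·Wi)
  = 7.0829/(10·13.2) + 1/√11495 = 0.053659 + 0.009327 = 0.062986
P80 = (1/0.062986)² = 15.8766² = 252.07 µm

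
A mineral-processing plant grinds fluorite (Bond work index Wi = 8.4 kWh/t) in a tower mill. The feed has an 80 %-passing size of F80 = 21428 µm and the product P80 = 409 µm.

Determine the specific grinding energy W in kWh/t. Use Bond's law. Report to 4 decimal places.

W = 10·Wi·[P80^(−½) − F80^(−½)]
1/√409 = 0.049447;  1/√21428 = 0.006831
W = 10·8.4·(0.049447 − 0.006831) = 3.5797 kWh/t

W = 3.5797 kWh/t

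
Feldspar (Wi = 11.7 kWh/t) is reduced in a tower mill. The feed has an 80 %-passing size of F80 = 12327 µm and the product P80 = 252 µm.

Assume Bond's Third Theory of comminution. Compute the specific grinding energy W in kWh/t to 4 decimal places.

W = 10·Wi·[P80^(−½) − F80^(−½)]
1/√252 = 0.062994;  1/√12327 = 0.009007
W = 10·11.7·(0.062994 − 0.009007) = 6.3165 kWh/t

W = 6.3165 kWh/t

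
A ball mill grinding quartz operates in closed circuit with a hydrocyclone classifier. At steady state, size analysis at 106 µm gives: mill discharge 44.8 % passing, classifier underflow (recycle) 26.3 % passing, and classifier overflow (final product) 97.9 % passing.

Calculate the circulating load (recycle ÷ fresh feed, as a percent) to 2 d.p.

CL = 287.03 %

Two-product formula at 106 µm:
d + r·d = r·u + o → r(d−u) = o−d
r = (97.9 − 44.8)/(44.8 − 26.3) = 53.1/18.5 = 2.8703
CL = 100·r = 287.03 %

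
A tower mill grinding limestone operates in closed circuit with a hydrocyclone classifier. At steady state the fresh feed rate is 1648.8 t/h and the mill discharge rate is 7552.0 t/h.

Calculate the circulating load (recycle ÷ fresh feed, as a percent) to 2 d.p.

M = F + R at steady state, so:
R = M − F = 7552.0 − 1648.8 = 5903.2 t/h
CL = 100·R/F = 100·5903.2/1648.8 = 358.03 %

CL = 358.03 %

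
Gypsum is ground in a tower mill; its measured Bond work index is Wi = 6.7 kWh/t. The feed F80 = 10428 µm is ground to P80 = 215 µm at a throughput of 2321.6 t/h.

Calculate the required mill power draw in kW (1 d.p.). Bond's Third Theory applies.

W = 10 Wi (1/√P80 − 1/√F80)  [Bond]
W = 10·6.7·(1/√215 − 1/√10428) = 10·6.7·(0.058407) = 3.9133 kWh/t
P = W·T = 3.9133·2321.6 = 9085.0 kW

P = 9085.0 kW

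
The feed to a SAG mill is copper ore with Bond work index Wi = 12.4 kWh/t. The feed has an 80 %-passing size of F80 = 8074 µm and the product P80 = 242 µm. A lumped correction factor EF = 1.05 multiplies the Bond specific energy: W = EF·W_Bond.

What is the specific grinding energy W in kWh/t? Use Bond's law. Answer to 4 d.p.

W = 6.9206 kWh/t

W = 10 Wi (P80^-0.5 − F80^-0.5)
1/√242 = 0.064282;  1/√8074 = 0.011129
W = 10·12.4·(0.064282 − 0.011129) = 6.5910 kWh/t
Apply correction: 6.5910 × 1.05 = 6.9206 kWh/t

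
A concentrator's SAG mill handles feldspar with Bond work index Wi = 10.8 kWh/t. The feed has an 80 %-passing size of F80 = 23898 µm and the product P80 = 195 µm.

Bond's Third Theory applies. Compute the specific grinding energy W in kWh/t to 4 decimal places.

Bond: W = 10·Wi·(1/√P80 − 1/√F80)
1/√195 = 0.071611;  1/√23898 = 0.006469
W = 10·10.8·(0.071611 − 0.006469) = 7.0354 kWh/t

W = 7.0354 kWh/t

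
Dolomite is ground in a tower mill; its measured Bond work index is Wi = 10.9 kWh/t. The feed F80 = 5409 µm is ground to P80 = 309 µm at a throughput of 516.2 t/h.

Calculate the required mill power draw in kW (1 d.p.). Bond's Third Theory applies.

W = 10·Wi·(P80^(-½) − F80^(-½))
W = 10·10.9·(1/√309 − 1/√5409) = 10·10.9·(0.043291) = 4.7187 kWh/t
P = W·T = 4.7187·516.2 = 2435.8 kW

P = 2435.8 kW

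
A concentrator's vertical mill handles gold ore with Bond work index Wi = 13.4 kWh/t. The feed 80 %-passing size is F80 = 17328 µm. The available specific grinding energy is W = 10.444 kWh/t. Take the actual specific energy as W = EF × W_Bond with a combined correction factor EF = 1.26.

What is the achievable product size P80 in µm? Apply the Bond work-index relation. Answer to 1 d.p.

P80 = 207.3 µm

W = 10 Wi (P80^-0.5 − F80^-0.5)
W_Bond = W / EF = 10.444 / 1.26 = 8.2889 kWh/t
P80^(−½) = W_Bond/(10 Wi) + F80^(−½)
  = 8.2889/(10·13.4) + 1/√17328 = 0.061857 + 0.007597 = 0.069454
P80 = (1/0.069454)² = 14.3980² = 207.30 µm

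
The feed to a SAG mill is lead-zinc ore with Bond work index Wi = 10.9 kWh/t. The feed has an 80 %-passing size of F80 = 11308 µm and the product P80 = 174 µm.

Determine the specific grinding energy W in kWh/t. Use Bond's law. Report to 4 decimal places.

W = 7.2382 kWh/t

W = 10 Wi / √P80 − 10 Wi / √F80
1/√174 = 0.075810;  1/√11308 = 0.009404
W = 10·10.9·(0.075810 − 0.009404) = 7.2382 kWh/t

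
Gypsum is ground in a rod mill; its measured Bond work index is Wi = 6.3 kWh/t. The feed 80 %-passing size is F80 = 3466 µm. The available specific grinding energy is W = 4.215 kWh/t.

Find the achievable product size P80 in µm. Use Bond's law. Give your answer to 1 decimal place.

P80 = 142.1 µm

W = 10 Wi (P80^-0.5 − F80^-0.5)
⇒ 1/√P80 = W/(10·Wi) + 1/√F80
  = 4.2150/(10·6.3) + 1/√3466 = 0.066905 + 0.016986 = 0.083891
P80 = (1/0.083891)² = 11.9203² = 142.09 µm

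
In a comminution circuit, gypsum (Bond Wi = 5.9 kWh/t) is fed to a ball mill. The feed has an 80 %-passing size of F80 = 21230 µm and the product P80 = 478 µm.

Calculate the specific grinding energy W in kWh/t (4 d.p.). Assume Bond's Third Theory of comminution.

W = 2.2937 kWh/t

W = 10 Wi / √P80 − 10 Wi / √F80
1/√478 = 0.045739;  1/√21230 = 0.006863
W = 10·5.9·(0.045739 − 0.006863) = 2.2937 kWh/t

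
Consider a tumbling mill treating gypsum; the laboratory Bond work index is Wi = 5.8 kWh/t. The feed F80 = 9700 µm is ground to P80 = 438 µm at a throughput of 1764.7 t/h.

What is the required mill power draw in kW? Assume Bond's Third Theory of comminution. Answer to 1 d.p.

P = 3851.4 kW

W = 10·Wi·[P80^(−½) − F80^(−½)]
W = 10·5.8·(1/√438 − 1/√9700) = 10·5.8·(0.037628) = 2.1824 kWh/t
Power = W × throughput = 2.1824 kWh/t × 1764.7 t/h = 3851.4 kW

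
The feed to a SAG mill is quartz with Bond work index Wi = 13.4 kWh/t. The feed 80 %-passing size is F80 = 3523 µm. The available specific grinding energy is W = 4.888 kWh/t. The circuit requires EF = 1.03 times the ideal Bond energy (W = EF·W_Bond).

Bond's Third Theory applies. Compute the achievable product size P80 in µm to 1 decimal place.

P80 = 366.1 µm

W = 10 Wi (P80^-0.5 − F80^-0.5)
W_Bond = W / EF = 4.888 / 1.03 = 4.7456 kWh/t
1/√P80 = 1/√F80 + W_Bond/(10·Wi)
  = 4.7456/(10·13.4) + 1/√3523 = 0.035415 + 0.016848 = 0.052263
P80 = (1/0.052263)² = 19.1340² = 366.11 µm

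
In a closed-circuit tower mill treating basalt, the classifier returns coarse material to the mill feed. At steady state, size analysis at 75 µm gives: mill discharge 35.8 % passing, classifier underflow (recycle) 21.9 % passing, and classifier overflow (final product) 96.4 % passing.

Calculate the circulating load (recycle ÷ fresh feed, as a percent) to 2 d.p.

CL = 435.97 %

Let r = R/F. Size balance at 75 µm:
(1+r)d = ru + o → r = (o−d)/(d−u)
r = (96.4 − 35.8)/(35.8 − 21.9) = 60.6/13.9 = 4.3597
CL = 100·r = 435.97 %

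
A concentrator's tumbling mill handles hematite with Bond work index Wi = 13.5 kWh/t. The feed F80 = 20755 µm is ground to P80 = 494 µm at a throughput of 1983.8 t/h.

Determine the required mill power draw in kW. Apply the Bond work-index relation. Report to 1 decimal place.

P = 10190.5 kW

W = 10·Wi·(P80^(-½) − F80^(-½))
W = 10·13.5·(1/√494 − 1/√20755) = 10·13.5·(0.038051) = 5.1369 kWh/t
Power = W × throughput = 5.1369 kWh/t × 1983.8 t/h = 10190.5 kW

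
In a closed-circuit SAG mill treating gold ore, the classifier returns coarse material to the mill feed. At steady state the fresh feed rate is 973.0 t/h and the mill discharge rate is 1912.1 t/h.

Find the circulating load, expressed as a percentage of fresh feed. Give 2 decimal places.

CL = 96.52 %

Discharge = new feed + return, hence
R = M − F = 1912.1 − 973.0 = 939.1 t/h
CL = 100·R/F = 100·939.1/973.0 = 96.52 %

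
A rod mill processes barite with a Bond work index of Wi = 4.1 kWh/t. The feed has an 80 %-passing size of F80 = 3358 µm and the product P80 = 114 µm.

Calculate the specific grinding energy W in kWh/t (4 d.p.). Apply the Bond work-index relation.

W = 3.1325 kWh/t

W = 10·Wi·(P80^(-½) − F80^(-½))
1/√114 = 0.093659;  1/√3358 = 0.017257
W = 10·4.1·(0.093659 − 0.017257) = 3.1325 kWh/t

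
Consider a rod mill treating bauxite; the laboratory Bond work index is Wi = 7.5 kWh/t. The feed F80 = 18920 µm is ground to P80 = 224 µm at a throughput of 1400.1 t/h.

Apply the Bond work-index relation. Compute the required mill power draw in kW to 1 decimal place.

W_Bond = 10·Wi·(1/√P₈₀ − 1/√F₈₀)
W = 10·7.5·(1/√224 − 1/√18920) = 10·7.5·(0.059545) = 4.4659 kWh/t
Mill draw = 4.4659 × 1400.1 = 6252.7 kW

P = 6252.7 kW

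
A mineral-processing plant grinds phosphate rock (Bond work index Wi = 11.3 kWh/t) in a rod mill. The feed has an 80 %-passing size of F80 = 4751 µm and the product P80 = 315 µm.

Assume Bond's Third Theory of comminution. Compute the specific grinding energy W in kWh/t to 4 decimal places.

W_Bond = 10·Wi·(1/√P₈₀ − 1/√F₈₀)
1/√315 = 0.056344;  1/√4751 = 0.014508
W = 10·11.3·(0.056344 − 0.014508) = 4.7274 kWh/t

W = 4.7274 kWh/t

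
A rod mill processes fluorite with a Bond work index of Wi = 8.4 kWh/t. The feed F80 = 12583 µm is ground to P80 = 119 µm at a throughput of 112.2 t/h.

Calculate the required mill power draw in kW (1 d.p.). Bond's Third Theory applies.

W = 10·Wi·[P80^(−½) − F80^(−½)]
W = 10·8.4·(1/√119 − 1/√12583) = 10·8.4·(0.082755) = 6.9514 kWh/t
Power = W × throughput = 6.9514 kWh/t × 112.2 t/h = 780.0 kW

P = 780.0 kW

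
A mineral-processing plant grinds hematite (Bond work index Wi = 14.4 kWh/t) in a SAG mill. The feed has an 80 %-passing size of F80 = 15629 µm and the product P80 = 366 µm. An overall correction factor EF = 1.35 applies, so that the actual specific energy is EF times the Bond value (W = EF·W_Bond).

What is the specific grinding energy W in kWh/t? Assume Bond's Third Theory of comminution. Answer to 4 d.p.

W = 8.6064 kWh/t

W = 10·Wi·(P80^(-½) − F80^(-½))
1/√366 = 0.052271;  1/√15629 = 0.007999
W = 10·14.4·(0.052271 − 0.007999) = 6.3751 kWh/t
With EF = 1.35: W = 6.3751·1.35 = 8.6064 kWh/t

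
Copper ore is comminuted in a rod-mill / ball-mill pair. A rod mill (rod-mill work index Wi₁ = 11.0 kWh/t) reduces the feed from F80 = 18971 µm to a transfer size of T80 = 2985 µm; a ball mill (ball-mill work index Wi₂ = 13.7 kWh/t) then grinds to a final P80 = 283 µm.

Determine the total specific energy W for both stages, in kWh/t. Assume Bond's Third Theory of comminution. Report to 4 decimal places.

W = 6.8510 kWh/t

W_Bond = 10·Wi·(1/√P₈₀ − 1/√F₈₀)
Stage 1 (18971→2985 µm, Wi₁=11.0): W₁ = 10·11.0·(0.018303 − 0.007260) = 1.2147 kWh/t
Stage 2 (2985→283 µm, Wi₂=13.7): W₂ = 10·13.7·(0.059444 − 0.018303) = 5.6363 kWh/t
W = W₁ + W₂ = 1.2147 + 5.6363 = 6.8510 kWh/t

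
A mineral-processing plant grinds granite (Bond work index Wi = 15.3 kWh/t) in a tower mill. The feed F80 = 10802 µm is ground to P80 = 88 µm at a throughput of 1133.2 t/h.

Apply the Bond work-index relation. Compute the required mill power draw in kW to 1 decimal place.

P = 16814.1 kW

W = 10 Wi / √P80 − 10 Wi / √F80
W = 10·15.3·(1/√88 − 1/√10802) = 10·15.3·(0.096979) = 14.8377 kWh/t
Power = W × throughput = 14.8377 kWh/t × 1133.2 t/h = 16814.1 kW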